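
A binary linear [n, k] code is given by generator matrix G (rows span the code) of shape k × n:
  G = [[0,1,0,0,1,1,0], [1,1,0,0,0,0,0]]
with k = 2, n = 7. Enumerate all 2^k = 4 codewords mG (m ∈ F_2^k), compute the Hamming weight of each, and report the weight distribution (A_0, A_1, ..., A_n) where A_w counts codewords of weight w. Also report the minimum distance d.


Weight distribution: A_0 = 1, A_2 = 1, A_3 = 2. Minimum distance d = 2.

Enumerate all 2^2 = 4 messages m ∈ F_2^2.
For each, compute codeword c = mG in F_2^7, then tally its weight.
  m = 00 → c = 0000000, weight = 0.
  m = 10 → c = 0100110, weight = 3.
  m = 01 → c = 1100000, weight = 2.
  m = 11 → c = 1000110, weight = 3.
Tally weights:
  weight 0: 1 codewords.
  weight 2: 1 codewords.
  weight 3: 2 codewords.
Minimum distance d = smallest w > 0 with A_w > 0 = 2.
Sanity: Σ A_w = 4 = 2^2 = 4 ✓.


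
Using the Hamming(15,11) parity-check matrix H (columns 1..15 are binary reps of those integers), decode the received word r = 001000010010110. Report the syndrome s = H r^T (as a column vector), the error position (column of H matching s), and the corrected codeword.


s = (0, 0, 1, 1)^T, error position = 3, corrected codeword c = 000000010010110

Compute s = H r^T mod 2 one row at a time:
  s_1 = 1 + 0 + 0 + 1 + 0 + 1 + 1 + 0 = 4 ≡ 0 (mod 2).
  s_2 = 0 + 0 + 0 + 0 + 0 + 1 + 1 + 0 = 2 ≡ 0 (mod 2).
  s_3 = 0 + 1 + 0 + 0 + 0 + 1 + 1 + 0 = 3 ≡ 1 (mod 2).
  s_4 = 0 + 1 + 0 + 0 + 0 + 1 + 1 + 0 = 3 ≡ 1 (mod 2).
s = (0, 0, 1, 1)^T — this equals column 3 of H (binary 0011), so error is at position 3.
Correct: flip bit 3 of r = 001000010010110 to get c = 000000010010110.


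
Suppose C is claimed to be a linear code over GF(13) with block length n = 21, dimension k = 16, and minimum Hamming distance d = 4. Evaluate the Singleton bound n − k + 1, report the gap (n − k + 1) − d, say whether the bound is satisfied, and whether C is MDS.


Singleton RHS = n − k + 1 = 6, slack = 2, bound satisfied, not MDS.

Singleton bound: d ≤ n − k + 1.
Here n = 21, k = 16, so n − k + 1 = 6.
Given d = 4, check d ≤ 6: YES.
Slack = (n − k + 1) − d = 2.
The code is NOT MDS (slack = 2 > 0).
Description: the claimed parameters are [21, 16, 4]_13; such a code would be non-MDS.


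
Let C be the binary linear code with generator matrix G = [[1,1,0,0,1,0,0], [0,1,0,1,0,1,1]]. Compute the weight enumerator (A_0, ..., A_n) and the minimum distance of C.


Weight distribution: A_0 = 1, A_3 = 1, A_4 = 1, A_5 = 1. Minimum distance d = 3.

Enumerate all 2^2 = 4 messages m ∈ F_2^2.
For each, compute codeword c = mG in F_2^7, then tally its weight.
  m = 00 → c = 0000000, weight = 0.
  m = 10 → c = 1100100, weight = 3.
  m = 01 → c = 0101011, weight = 4.
  m = 11 → c = 1001111, weight = 5.
Tally weights:
  weight 0: 1 codewords.
  weight 3: 1 codewords.
  weight 4: 1 codewords.
  weight 5: 1 codewords.
Minimum distance d = smallest w > 0 with A_w > 0 = 3.
Sanity: Σ A_w = 4 = 2^2 = 4 ✓.


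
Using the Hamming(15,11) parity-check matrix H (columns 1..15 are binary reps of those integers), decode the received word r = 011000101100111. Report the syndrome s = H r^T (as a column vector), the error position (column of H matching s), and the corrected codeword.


s = (1, 0, 0, 1)^T, error position = 9, corrected codeword c = 011000100100111

Compute s = H r^T mod 2 one row at a time:
  s_1 = 0 + 1 + 1 + 0 + 0 + 1 + 1 + 1 = 5 ≡ 1 (mod 2).
  s_2 = 0 + 0 + 0 + 1 + 0 + 1 + 1 + 1 = 4 ≡ 0 (mod 2).
  s_3 = 1 + 1 + 0 + 1 + 1 + 0 + 1 + 1 = 6 ≡ 0 (mod 2).
  s_4 = 0 + 1 + 0 + 1 + 1 + 0 + 1 + 1 = 5 ≡ 1 (mod 2).
s = (1, 0, 0, 1)^T — this equals column 9 of H (binary 1001), so error is at position 9.
Correct: flip bit 9 of r = 011000101100111 to get c = 011000100100111.


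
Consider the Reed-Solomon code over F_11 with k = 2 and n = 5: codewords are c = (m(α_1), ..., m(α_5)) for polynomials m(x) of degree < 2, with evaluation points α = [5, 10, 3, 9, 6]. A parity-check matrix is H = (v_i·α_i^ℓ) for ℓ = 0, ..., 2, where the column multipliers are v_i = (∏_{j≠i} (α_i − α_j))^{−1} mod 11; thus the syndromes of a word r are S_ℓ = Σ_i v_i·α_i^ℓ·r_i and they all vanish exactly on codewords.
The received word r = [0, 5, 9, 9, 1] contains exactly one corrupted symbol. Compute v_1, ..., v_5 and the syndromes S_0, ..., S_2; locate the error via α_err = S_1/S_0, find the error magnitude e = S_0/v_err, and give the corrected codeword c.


S = (1, 9, 4), error at position 4, error magnitude e = 5, c = [0, 5, 9, 4, 1].

Step 1: column multipliers v_i = (∏_{j≠i}(α_i − α_j))^{−1} mod 11.
  i = 1 (α = 5): (5−10)(5−3)(5−9)(5−6) = (−5)·2·(−4)·(−1) = −40 ≡ 4, so v_1 = 4^{−1} = 3 (mod 11).
  i = 2 (α = 10): (10−5)(10−3)(10−9)(10−6) = 5·7·1·4 = 140 ≡ 8, so v_2 = 8^{−1} = 7 (mod 11).
  i = 3 (α = 3): (3−5)(3−10)(3−9)(3−6) = (−2)·(−7)·(−6)·(−3) = 252 ≡ 10, so v_3 = 10^{−1} = 10 (mod 11).
  i = 4 (α = 9): (9−5)(9−10)(9−3)(9−6) = 4·(−1)·6·3 = −72 ≡ 5, so v_4 = 5^{−1} = 9 (mod 11).
  i = 5 (α = 6): (6−5)(6−10)(6−3)(6−9) = 1·(−4)·3·(−3) = 36 ≡ 3, so v_5 = 3^{−1} = 4 (mod 11).
  v = [3, 7, 10, 9, 4].
Step 2: syndromes of r = [0, 5, 9, 9, 1] (all sums mod 11).
  S_0 = Σ v_i r_i = 3·0 + 7·5 + 10·9 + 9·9 + 4·1 = 210 ≡ 1.
  S_1 = Σ v_i α_i r_i = 3·5·0 + 7·10·5 + 10·3·9 + 9·9·9 + 4·6·1 = 1373 ≡ 9.
  α_i^2 mod 11 = [3, 1, 9, 4, 3].
  S_2 = Σ v_i α_i^2 r_i = 3·3·0 + 7·1·5 + 10·9·9 + 9·4·9 + 4·3·1 = 1181 ≡ 4.
  S = (1, 9, 4) ≠ 0, so r is not a codeword (an error is present).
Step 3: locate the error. For a single error e at position i, S_ℓ = v_i·e·α_i^ℓ, so α_err = S_1/S_0.
  S_0^{−1} = 1^{−1} = 1 (mod 11), so α_err = 9·1 = 9 ≡ 9 = α_4. Error position i = 4.
  Consistency check: S_2/S_1 = 4·5 = 20 ≡ 9 = α_err ✓ (single-error assumption holds).
Step 4: error magnitude e = S_0/v_4 = S_0·∏_{j≠4}(α_4 − α_j) = 1·5 = 5 ≡ 5 (mod 11).
Step 5: correct position 4: c_4 = r_4 − e = 9 − 5 ≡ 4 (mod 11). Hence c = [0, 5, 9, 4, 1].
  Check: interpolating c through the α_i gives m(x) = 6 + 1·x (degree < 2) with m(α_i) = c_i for every i, so c is indeed a codeword.


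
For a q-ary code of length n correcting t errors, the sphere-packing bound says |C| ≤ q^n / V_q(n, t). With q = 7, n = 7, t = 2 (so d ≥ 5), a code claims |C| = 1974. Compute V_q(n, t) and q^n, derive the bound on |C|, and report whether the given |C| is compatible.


V_q(n, t) = 799, q^n = 823543, Hamming bound = 1030, |C| = 1974 > bound (violated).

Step 1: Compute V_q(n, t) = Σ_{j=0}^2 C(n, j) (q−1)^j.
  j = 0: C(7,0)·(6)^0 = 1·1 = 1.
  j = 1: C(7,1)·(6)^1 = 7·6 = 42.
  j = 2: C(7,2)·(6)^2 = 21·36 = 756.
  V_q(n, t) = 1 + 42 + 756 = 799.
Step 2: q^n = 7^7 = 823543.
Step 3: Hamming bound ⌊q^n / V_q(n,t)⌋ = ⌊823543/799⌋ = 1030.
Step 4: Compare |C| = 1974 to 1030: violated.
The claimed |C| lies above the Hamming bound, so no 7-ary code of length 7 with d ≥ 5 can have 1974 codewords.


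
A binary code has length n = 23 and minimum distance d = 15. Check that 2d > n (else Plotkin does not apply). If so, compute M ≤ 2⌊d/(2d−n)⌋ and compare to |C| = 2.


Plotkin bound M ≤ 4; given |C| = 2 ≤ bound (satisfied).

Check applicability: 2d = 30, n = 23.
2d − n = 7 > 0, so Plotkin applies.
Compute d/(2d−n) = 15/7 ≈ 2.1429.
⌊d/(2d−n)⌋ = 2.
Plotkin bound: M ≤ 2·2 = 4.
Given |C| = 2, check: satisfied.
This |C| is below the Plotkin bound.


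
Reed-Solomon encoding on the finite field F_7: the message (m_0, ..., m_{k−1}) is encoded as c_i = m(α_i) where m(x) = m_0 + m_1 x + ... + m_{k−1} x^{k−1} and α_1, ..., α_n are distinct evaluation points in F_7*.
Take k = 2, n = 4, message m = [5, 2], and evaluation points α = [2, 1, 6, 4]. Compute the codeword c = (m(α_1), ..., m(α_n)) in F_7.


c = [2, 0, 3, 6]

Message polynomial: m(x) = 5 + 2·x (mod 7).
For each evaluation point α_i, compute m(α_i) mod 7:
  α_1 = 2: Horner steps 2 → 2, so m(2) = 2.
  α_2 = 1: Horner steps 2 → 0, so m(1) = 0.
  α_3 = 6: Horner steps 2 → 3, so m(6) = 3.
  α_4 = 4: Horner steps 2 → 6, so m(4) = 6.
Codeword c = [2, 0, 3, 6] ∈ F_7^4.


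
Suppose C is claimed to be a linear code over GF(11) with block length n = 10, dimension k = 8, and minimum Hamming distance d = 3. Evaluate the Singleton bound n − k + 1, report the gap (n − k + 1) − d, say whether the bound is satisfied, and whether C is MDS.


Singleton RHS = n − k + 1 = 3, slack = 0, bound satisfied, MDS.

Singleton bound: d ≤ n − k + 1.
Here n = 10, k = 8, so n − k + 1 = 3.
Given d = 3, check d ≤ 3: YES.
Slack = (n − k + 1) − d = 0.
The code is MDS (slack = 0).
Description: the claimed parameters are [10, 8, 3]_11; such a code would be MDS (meets Singleton bound).


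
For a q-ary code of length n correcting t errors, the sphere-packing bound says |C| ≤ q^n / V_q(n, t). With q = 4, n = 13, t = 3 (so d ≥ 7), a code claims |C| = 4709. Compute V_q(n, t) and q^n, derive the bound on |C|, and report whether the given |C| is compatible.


V_q(n, t) = 8464, q^n = 67108864, Hamming bound = 7928, |C| = 4709 ≤ bound (satisfied).

Step 1: Compute V_q(n, t) = Σ_{j=0}^3 C(n, j) (q−1)^j.
  j = 0: C(13,0)·(3)^0 = 1·1 = 1.
  j = 1: C(13,1)·(3)^1 = 13·3 = 39.
  j = 2: C(13,2)·(3)^2 = 78·9 = 702.
  j = 3: C(13,3)·(3)^3 = 286·27 = 7722.
  V_q(n, t) = 1 + 39 + 702 + 7722 = 8464.
Step 2: q^n = 4^13 = 67108864.
Step 3: Hamming bound ⌊q^n / V_q(n,t)⌋ = ⌊67108864/8464⌋ = 7928.
Step 4: Compare |C| = 4709 to 7928: satisfied.
The claimed |C| lies below the Hamming bound.


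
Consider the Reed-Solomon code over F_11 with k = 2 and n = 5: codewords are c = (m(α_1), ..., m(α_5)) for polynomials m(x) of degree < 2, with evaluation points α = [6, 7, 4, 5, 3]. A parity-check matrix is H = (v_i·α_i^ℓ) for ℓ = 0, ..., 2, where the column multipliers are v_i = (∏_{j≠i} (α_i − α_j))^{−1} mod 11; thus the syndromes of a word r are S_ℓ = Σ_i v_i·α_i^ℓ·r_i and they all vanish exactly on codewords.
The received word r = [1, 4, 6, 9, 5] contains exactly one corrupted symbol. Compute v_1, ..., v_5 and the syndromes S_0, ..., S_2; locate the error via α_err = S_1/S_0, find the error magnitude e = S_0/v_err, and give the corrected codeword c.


S = (1, 3, 9), error at position 5, error magnitude e = 2, c = [1, 4, 6, 9, 3].

Step 1: column multipliers v_i = (∏_{j≠i}(α_i − α_j))^{−1} mod 11.
  i = 1 (α = 6): (6−7)(6−4)(6−5)(6−3) = (−1)·2·1·3 = −6 ≡ 5, so v_1 = 5^{−1} = 9 (mod 11).
  i = 2 (α = 7): (7−6)(7−4)(7−5)(7−3) = 1·3·2·4 = 24 ≡ 2, so v_2 = 2^{−1} = 6 (mod 11).
  i = 3 (α = 4): (4−6)(4−7)(4−5)(4−3) = (−2)·(−3)·(−1)·1 = −6 ≡ 5, so v_3 = 5^{−1} = 9 (mod 11).
  i = 4 (α = 5): (5−6)(5−7)(5−4)(5−3) = (−1)·(−2)·1·2 = 4 ≡ 4, so v_4 = 4^{−1} = 3 (mod 11).
  i = 5 (α = 3): (3−6)(3−7)(3−4)(3−5) = (−3)·(−4)·(−1)·(−2) = 24 ≡ 2, so v_5 = 2^{−1} = 6 (mod 11).
  v = [9, 6, 9, 3, 6].
Step 2: syndromes of r = [1, 4, 6, 9, 5] (all sums mod 11).
  S_0 = Σ v_i r_i = 9·1 + 6·4 + 9·6 + 3·9 + 6·5 = 144 ≡ 1.
  S_1 = Σ v_i α_i r_i = 9·6·1 + 6·7·4 + 9·4·6 + 3·5·9 + 6·3·5 = 663 ≡ 3.
  α_i^2 mod 11 = [3, 5, 5, 3, 9].
  S_2 = Σ v_i α_i^2 r_i = 9·3·1 + 6·5·4 + 9·5·6 + 3·3·9 + 6·9·5 = 768 ≡ 9.
  S = (1, 3, 9) ≠ 0, so r is not a codeword (an error is present).
Step 3: locate the error. For a single error e at position i, S_ℓ = v_i·e·α_i^ℓ, so α_err = S_1/S_0.
  S_0^{−1} = 1^{−1} = 1 (mod 11), so α_err = 3·1 = 3 ≡ 3 = α_5. Error position i = 5.
  Consistency check: S_2/S_1 = 9·4 = 36 ≡ 3 = α_err ✓ (single-error assumption holds).
Step 4: error magnitude e = S_0/v_5 = S_0·∏_{j≠5}(α_5 − α_j) = 1·2 = 2 ≡ 2 (mod 11).
Step 5: correct position 5: c_5 = r_5 − e = 5 − 2 ≡ 3 (mod 11). Hence c = [1, 4, 6, 9, 3].
  Check: interpolating c through the α_i gives m(x) = 5 + 3·x (degree < 2) with m(α_i) = c_i for every i, so c is indeed a codeword.


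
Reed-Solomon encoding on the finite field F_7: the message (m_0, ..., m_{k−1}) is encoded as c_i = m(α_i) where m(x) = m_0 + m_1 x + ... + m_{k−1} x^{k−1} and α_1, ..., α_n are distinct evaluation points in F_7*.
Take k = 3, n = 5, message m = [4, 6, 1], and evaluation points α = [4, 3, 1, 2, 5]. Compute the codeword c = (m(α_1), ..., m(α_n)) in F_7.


c = [2, 3, 4, 6, 3]

Message polynomial: m(x) = 4 + 6·x + 1·x^2 (mod 7).
For each evaluation point α_i, compute m(α_i) mod 7:
  α_1 = 4: Horner steps 1 → 3 → 2, so m(4) = 2.
  α_2 = 3: Horner steps 1 → 2 → 3, so m(3) = 3.
  α_3 = 1: Horner steps 1 → 0 → 4, so m(1) = 4.
  α_4 = 2: Horner steps 1 → 1 → 6, so m(2) = 6.
  α_5 = 5: Horner steps 1 → 4 → 3, so m(5) = 3.
Codeword c = [2, 3, 4, 6, 3] ∈ F_7^5.


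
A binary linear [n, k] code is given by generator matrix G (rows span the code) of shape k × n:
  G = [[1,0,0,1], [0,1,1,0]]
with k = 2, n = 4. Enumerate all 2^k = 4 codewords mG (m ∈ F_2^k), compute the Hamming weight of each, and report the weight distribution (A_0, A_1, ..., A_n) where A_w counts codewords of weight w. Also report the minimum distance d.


Weight distribution: A_0 = 1, A_2 = 2, A_4 = 1. Minimum distance d = 2.

Enumerate all 2^2 = 4 messages m ∈ F_2^2.
For each, compute codeword c = mG in F_2^4, then tally its weight.
  m = 00 → c = 0000, weight = 0.
  m = 10 → c = 1001, weight = 2.
  m = 01 → c = 0110, weight = 2.
  m = 11 → c = 1111, weight = 4.
Tally weights:
  weight 0: 1 codewords.
  weight 2: 2 codewords.
  weight 4: 1 codewords.
Minimum distance d = smallest w > 0 with A_w > 0 = 2.
Sanity: Σ A_w = 4 = 2^2 = 4 ✓.


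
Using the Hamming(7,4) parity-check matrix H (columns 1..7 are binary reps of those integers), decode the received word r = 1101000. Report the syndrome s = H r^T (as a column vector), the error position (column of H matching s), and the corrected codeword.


s = (1, 1, 1)^T, error position = 7, corrected codeword c = 1101001

Compute s = H r^T mod 2 one row at a time:
  s_1 = 1 + 0 + 0 + 0 = 1 ≡ 1 (mod 2).
  s_2 = 1 + 0 + 0 + 0 = 1 ≡ 1 (mod 2).
  s_3 = 1 + 0 + 0 + 0 = 1 ≡ 1 (mod 2).
s = (1, 1, 1)^T — this equals column 7 of H (binary 111), so error is at position 7.
Correct: flip bit 7 of r = 1101000 to get c = 1101001.


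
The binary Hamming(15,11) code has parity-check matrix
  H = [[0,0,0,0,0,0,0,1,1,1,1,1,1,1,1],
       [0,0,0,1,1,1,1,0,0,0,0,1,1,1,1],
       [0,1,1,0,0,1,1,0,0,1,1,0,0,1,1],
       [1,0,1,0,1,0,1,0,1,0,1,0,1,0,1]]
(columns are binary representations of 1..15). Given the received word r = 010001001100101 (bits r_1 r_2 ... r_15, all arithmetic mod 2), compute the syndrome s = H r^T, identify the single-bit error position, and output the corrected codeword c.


s = (0, 1, 0, 1)^T, error position = 5, corrected codeword c = 010011001100101

Compute s = H r^T mod 2 one row at a time:
  s_1 = 0 + 1 + 1 + 0 + 0 + 1 + 0 + 1 = 4 ≡ 0 (mod 2).
  s_2 = 0 + 0 + 1 + 0 + 0 + 1 + 0 + 1 = 3 ≡ 1 (mod 2).
  s_3 = 1 + 0 + 1 + 0 + 1 + 0 + 0 + 1 = 4 ≡ 0 (mod 2).
  s_4 = 0 + 0 + 0 + 0 + 1 + 0 + 1 + 1 = 3 ≡ 1 (mod 2).
s = (0, 1, 0, 1)^T — this equals column 5 of H (binary 0101), so error is at position 5.
Correct: flip bit 5 of r = 010001001100101 to get c = 010011001100101.


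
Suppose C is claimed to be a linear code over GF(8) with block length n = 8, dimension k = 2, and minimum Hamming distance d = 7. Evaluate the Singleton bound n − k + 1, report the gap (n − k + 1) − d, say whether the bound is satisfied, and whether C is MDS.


Singleton RHS = n − k + 1 = 7, slack = 0, bound satisfied, MDS.

Singleton bound: d ≤ n − k + 1.
Here n = 8, k = 2, so n − k + 1 = 7.
Given d = 7, check d ≤ 7: YES.
Slack = (n − k + 1) − d = 0.
The code is MDS (slack = 0).
Description: the claimed parameters are [8, 2, 7]_8; such a code would be MDS (meets Singleton bound).


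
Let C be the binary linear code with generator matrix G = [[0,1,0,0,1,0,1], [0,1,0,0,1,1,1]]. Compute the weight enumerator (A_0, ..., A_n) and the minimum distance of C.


Weight distribution: A_0 = 1, A_1 = 1, A_3 = 1, A_4 = 1. Minimum distance d = 1.

Enumerate all 2^2 = 4 messages m ∈ F_2^2.
For each, compute codeword c = mG in F_2^7, then tally its weight.
  m = 00 → c = 0000000, weight = 0.
  m = 10 → c = 0100101, weight = 3.
  m = 01 → c = 0100111, weight = 4.
  m = 11 → c = 0000010, weight = 1.
Tally weights:
  weight 0: 1 codewords.
  weight 1: 1 codewords.
  weight 3: 1 codewords.
  weight 4: 1 codewords.
Minimum distance d = smallest w > 0 with A_w > 0 = 1.
Sanity: Σ A_w = 4 = 2^2 = 4 ✓.


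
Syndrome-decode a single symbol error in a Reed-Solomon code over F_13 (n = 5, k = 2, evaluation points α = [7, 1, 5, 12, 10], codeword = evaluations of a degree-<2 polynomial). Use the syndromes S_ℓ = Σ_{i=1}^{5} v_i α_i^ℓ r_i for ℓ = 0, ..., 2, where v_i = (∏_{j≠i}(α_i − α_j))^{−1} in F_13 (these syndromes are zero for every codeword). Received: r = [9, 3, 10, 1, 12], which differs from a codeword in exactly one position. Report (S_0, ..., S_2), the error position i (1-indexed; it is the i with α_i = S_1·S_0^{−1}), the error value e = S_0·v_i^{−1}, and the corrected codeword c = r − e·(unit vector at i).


S = (7, 9, 6), error at position 3, error magnitude e = 3, c = [9, 3, 7, 1, 12].

Step 1: column multipliers v_i = (∏_{j≠i}(α_i − α_j))^{−1} mod 13.
  i = 1 (α = 7): (7−1)(7−5)(7−12)(7−10) = 6·2·(−5)·(−3) = 180 ≡ 11, so v_1 = 11^{−1} = 6 (mod 13).
  i = 2 (α = 1): (1−7)(1−5)(1−12)(1−10) = (−6)·(−4)·(−11)·(−9) = 2376 ≡ 10, so v_2 = 10^{−1} = 4 (mod 13).
  i = 3 (α = 5): (5−7)(5−1)(5−12)(5−10) = (−2)·4·(−7)·(−5) = −280 ≡ 6, so v_3 = 6^{−1} = 11 (mod 13).
  i = 4 (α = 12): (12−7)(12−1)(12−5)(12−10) = 5·11·7·2 = 770 ≡ 3, so v_4 = 3^{−1} = 9 (mod 13).
  i = 5 (α = 10): (10−7)(10−1)(10−5)(10−12) = 3·9·5·(−2) = −270 ≡ 3, so v_5 = 3^{−1} = 9 (mod 13).
  v = [6, 4, 11, 9, 9].
Step 2: syndromes of r = [9, 3, 10, 1, 12] (all sums mod 13).
  S_0 = Σ v_i r_i = 6·9 + 4·3 + 11·10 + 9·1 + 9·12 = 293 ≡ 7.
  S_1 = Σ v_i α_i r_i = 6·7·9 + 4·1·3 + 11·5·10 + 9·12·1 + 9·10·12 = 2128 ≡ 9.
  α_i^2 mod 13 = [10, 1, 12, 1, 9].
  S_2 = Σ v_i α_i^2 r_i = 6·10·9 + 4·1·3 + 11·12·10 + 9·1·1 + 9·9·12 = 2853 ≡ 6.
  S = (7, 9, 6) ≠ 0, so r is not a codeword (an error is present).
Step 3: locate the error. For a single error e at position i, S_ℓ = v_i·e·α_i^ℓ, so α_err = S_1/S_0.
  S_0^{−1} = 7^{−1} = 2 (mod 13), so α_err = 9·2 = 18 ≡ 5 = α_3. Error position i = 3.
  Consistency check: S_2/S_1 = 6·3 = 18 ≡ 5 = α_err ✓ (single-error assumption holds).
Step 4: error magnitude e = S_0/v_3 = S_0·∏_{j≠3}(α_3 − α_j) = 7·6 = 42 ≡ 3 (mod 13).
Step 5: correct position 3: c_3 = r_3 − e = 10 − 3 ≡ 7 (mod 13). Hence c = [9, 3, 7, 1, 12].
  Check: interpolating c through the α_i gives m(x) = 2 + 1·x (degree < 2) with m(α_i) = c_i for every i, so c is indeed a codeword.


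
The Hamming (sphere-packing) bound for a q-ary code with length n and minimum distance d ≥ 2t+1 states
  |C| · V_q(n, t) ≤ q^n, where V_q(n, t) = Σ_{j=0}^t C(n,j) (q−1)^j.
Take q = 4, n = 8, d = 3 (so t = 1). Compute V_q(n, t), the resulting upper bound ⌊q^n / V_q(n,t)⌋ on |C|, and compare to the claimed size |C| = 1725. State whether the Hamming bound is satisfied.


V_q(n, t) = 25, q^n = 65536, Hamming bound = 2621, |C| = 1725 ≤ bound (satisfied).

Step 1: Compute V_q(n, t) = Σ_{j=0}^1 C(n, j) (q−1)^j.
  j = 0: C(8,0)·(3)^0 = 1·1 = 1.
  j = 1: C(8,1)·(3)^1 = 8·3 = 24.
  V_q(n, t) = 1 + 24 = 25.
Step 2: q^n = 4^8 = 65536.
Step 3: Hamming bound ⌊q^n / V_q(n,t)⌋ = ⌊65536/25⌋ = 2621.
Step 4: Compare |C| = 1725 to 2621: satisfied.
The claimed |C| lies below the Hamming bound.


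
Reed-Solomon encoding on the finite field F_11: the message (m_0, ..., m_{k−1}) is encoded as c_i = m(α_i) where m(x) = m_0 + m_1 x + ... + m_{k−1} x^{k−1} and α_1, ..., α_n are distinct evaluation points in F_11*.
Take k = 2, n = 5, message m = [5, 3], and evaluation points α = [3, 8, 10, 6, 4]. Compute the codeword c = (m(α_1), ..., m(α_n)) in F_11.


c = [3, 7, 2, 1, 6]

Message polynomial: m(x) = 5 + 3·x (mod 11).
For each evaluation point α_i, compute m(α_i) mod 11:
  α_1 = 3: Horner steps 3 → 3, so m(3) = 3.
  α_2 = 8: Horner steps 3 → 7, so m(8) = 7.
  α_3 = 10: Horner steps 3 → 2, so m(10) = 2.
  α_4 = 6: Horner steps 3 → 1, so m(6) = 1.
  α_5 = 4: Horner steps 3 → 6, so m(4) = 6.
Codeword c = [3, 7, 2, 1, 6] ∈ F_11^5.


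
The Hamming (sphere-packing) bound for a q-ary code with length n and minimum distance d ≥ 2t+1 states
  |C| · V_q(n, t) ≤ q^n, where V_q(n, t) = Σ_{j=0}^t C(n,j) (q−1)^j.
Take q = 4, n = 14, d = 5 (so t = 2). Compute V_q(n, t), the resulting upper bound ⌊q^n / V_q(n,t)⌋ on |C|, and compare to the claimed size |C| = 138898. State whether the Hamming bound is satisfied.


V_q(n, t) = 862, q^n = 268435456, Hamming bound = 311410, |C| = 138898 ≤ bound (satisfied).

Step 1: Compute V_q(n, t) = Σ_{j=0}^2 C(n, j) (q−1)^j.
  j = 0: C(14,0)·(3)^0 = 1·1 = 1.
  j = 1: C(14,1)·(3)^1 = 14·3 = 42.
  j = 2: C(14,2)·(3)^2 = 91·9 = 819.
  V_q(n, t) = 1 + 42 + 819 = 862.
Step 2: q^n = 4^14 = 268435456.
Step 3: Hamming bound ⌊q^n / V_q(n,t)⌋ = ⌊268435456/862⌋ = 311410.
Step 4: Compare |C| = 138898 to 311410: satisfied.
The claimed |C| lies below the Hamming bound.


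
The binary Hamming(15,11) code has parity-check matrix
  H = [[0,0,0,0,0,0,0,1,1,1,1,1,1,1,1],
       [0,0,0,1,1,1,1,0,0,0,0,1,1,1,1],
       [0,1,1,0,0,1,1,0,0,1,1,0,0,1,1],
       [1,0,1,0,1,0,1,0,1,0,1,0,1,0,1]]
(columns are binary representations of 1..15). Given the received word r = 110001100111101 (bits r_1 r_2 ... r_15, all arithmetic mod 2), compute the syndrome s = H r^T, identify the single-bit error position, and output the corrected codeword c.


s = (1, 1, 0, 1)^T, error position = 13, corrected codeword c = 110001100111001

Compute s = H r^T mod 2 one row at a time:
  s_1 = 0 + 0 + 1 + 1 + 1 + 1 + 0 + 1 = 5 ≡ 1 (mod 2).
  s_2 = 0 + 0 + 1 + 1 + 1 + 1 + 0 + 1 = 5 ≡ 1 (mod 2).
  s_3 = 1 + 0 + 1 + 1 + 1 + 1 + 0 + 1 = 6 ≡ 0 (mod 2).
  s_4 = 1 + 0 + 0 + 1 + 0 + 1 + 1 + 1 = 5 ≡ 1 (mod 2).
s = (1, 1, 0, 1)^T — this equals column 13 of H (binary 1101), so error is at position 13.
Correct: flip bit 13 of r = 110001100111101 to get c = 110001100111001.


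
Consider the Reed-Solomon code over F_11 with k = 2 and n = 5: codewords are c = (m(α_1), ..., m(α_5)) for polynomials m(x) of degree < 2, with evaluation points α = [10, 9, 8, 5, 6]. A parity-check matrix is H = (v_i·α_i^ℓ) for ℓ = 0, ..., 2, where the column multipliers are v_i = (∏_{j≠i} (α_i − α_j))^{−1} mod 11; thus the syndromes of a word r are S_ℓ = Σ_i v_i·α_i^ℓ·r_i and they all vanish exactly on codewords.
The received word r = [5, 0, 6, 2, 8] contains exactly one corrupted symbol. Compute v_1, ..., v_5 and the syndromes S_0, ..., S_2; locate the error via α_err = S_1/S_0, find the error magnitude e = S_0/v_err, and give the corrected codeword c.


S = (5, 8, 4), error at position 5, error magnitude e = 1, c = [5, 0, 6, 2, 7].

Step 1: column multipliers v_i = (∏_{j≠i}(α_i − α_j))^{−1} mod 11.
  i = 1 (α = 10): (10−9)(10−8)(10−5)(10−6) = 1·2·5·4 = 40 ≡ 7, so v_1 = 7^{−1} = 8 (mod 11).
  i = 2 (α = 9): (9−10)(9−8)(9−5)(9−6) = (−1)·1·4·3 = −12 ≡ 10, so v_2 = 10^{−1} = 10 (mod 11).
  i = 3 (α = 8): (8−10)(8−9)(8−5)(8−6) = (−2)·(−1)·3·2 = 12 ≡ 1, so v_3 = 1^{−1} = 1 (mod 11).
  i = 4 (α = 5): (5−10)(5−9)(5−8)(5−6) = (−5)·(−4)·(−3)·(−1) = 60 ≡ 5, so v_4 = 5^{−1} = 9 (mod 11).
  i = 5 (α = 6): (6−10)(6−9)(6−8)(6−5) = (−4)·(−3)·(−2)·1 = −24 ≡ 9, so v_5 = 9^{−1} = 5 (mod 11).
  v = [8, 10, 1, 9, 5].
Step 2: syndromes of r = [5, 0, 6, 2, 8] (all sums mod 11).
  S_0 = Σ v_i r_i = 8·5 + 10·0 + 1·6 + 9·2 + 5·8 = 104 ≡ 5.
  S_1 = Σ v_i α_i r_i = 8·10·5 + 10·9·0 + 1·8·6 + 9·5·2 + 5·6·8 = 778 ≡ 8.
  α_i^2 mod 11 = [1, 4, 9, 3, 3].
  S_2 = Σ v_i α_i^2 r_i = 8·1·5 + 10·4·0 + 1·9·6 + 9·3·2 + 5·3·8 = 268 ≡ 4.
  S = (5, 8, 4) ≠ 0, so r is not a codeword (an error is present).
Step 3: locate the error. For a single error e at position i, S_ℓ = v_i·e·α_i^ℓ, so α_err = S_1/S_0.
  S_0^{−1} = 5^{−1} = 9 (mod 11), so α_err = 8·9 = 72 ≡ 6 = α_5. Error position i = 5.
  Consistency check: S_2/S_1 = 4·7 = 28 ≡ 6 = α_err ✓ (single-error assumption holds).
Step 4: error magnitude e = S_0/v_5 = S_0·∏_{j≠5}(α_5 − α_j) = 5·9 = 45 ≡ 1 (mod 11).
Step 5: correct position 5: c_5 = r_5 − e = 8 − 1 ≡ 7 (mod 11). Hence c = [5, 0, 6, 2, 7].
  Check: interpolating c through the α_i gives m(x) = 10 + 5·x (degree < 2) with m(α_i) = c_i for every i, so c is indeed a codeword.


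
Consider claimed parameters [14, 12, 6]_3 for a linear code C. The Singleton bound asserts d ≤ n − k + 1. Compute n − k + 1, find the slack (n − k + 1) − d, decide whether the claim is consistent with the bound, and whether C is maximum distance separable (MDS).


Singleton RHS = n − k + 1 = 3, slack = -3, bound violated (no such code; not MDS).

Singleton bound: d ≤ n − k + 1.
Here n = 14, k = 12, so n − k + 1 = 3.
Given d = 6, check d ≤ 3: NO.
Slack = (n − k + 1) − d = -3.
The slack is negative: d = 6 exceeds n − k + 1 = 3 by 3, so the Singleton bound is violated and no linear [14, 12, 6]_3 code can exist. In particular it is not MDS (MDS requires d = n − k + 1 exactly).
Description: the claimed parameters are [14, 12, 6]_3; such a code would be impossible (violates the Singleton bound).


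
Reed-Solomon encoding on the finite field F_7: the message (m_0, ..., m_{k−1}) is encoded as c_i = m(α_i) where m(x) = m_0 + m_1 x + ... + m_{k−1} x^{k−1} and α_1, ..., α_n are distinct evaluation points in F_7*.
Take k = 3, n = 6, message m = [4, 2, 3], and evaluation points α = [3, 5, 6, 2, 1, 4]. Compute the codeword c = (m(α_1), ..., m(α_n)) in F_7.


c = [2, 5, 5, 6, 2, 4]

Message polynomial: m(x) = 4 + 2·x + 3·x^2 (mod 7).
For each evaluation point α_i, compute m(α_i) mod 7:
  α_1 = 3: Horner steps 3 → 4 → 2, so m(3) = 2.
  α_2 = 5: Horner steps 3 → 3 → 5, so m(5) = 5.
  α_3 = 6: Horner steps 3 → 6 → 5, so m(6) = 5.
  α_4 = 2: Horner steps 3 → 1 → 6, so m(2) = 6.
  α_5 = 1: Horner steps 3 → 5 → 2, so m(1) = 2.
  α_6 = 4: Horner steps 3 → 0 → 4, so m(4) = 4.
Codeword c = [2, 5, 5, 6, 2, 4] ∈ F_7^6.


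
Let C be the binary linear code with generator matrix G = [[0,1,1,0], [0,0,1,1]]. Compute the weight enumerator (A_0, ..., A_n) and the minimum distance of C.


Weight distribution: A_0 = 1, A_2 = 3. Minimum distance d = 2.

Enumerate all 2^2 = 4 messages m ∈ F_2^2.
For each, compute codeword c = mG in F_2^4, then tally its weight.
  m = 00 → c = 0000, weight = 0.
  m = 10 → c = 0110, weight = 2.
  m = 01 → c = 0011, weight = 2.
  m = 11 → c = 0101, weight = 2.
Tally weights:
  weight 0: 1 codewords.
  weight 2: 3 codewords.
Minimum distance d = smallest w > 0 with A_w > 0 = 2.
Sanity: Σ A_w = 4 = 2^2 = 4 ✓.


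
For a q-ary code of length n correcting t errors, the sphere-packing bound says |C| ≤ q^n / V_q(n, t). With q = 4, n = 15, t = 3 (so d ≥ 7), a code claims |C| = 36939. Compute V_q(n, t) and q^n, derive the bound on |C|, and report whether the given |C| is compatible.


V_q(n, t) = 13276, q^n = 1073741824, Hamming bound = 80878, |C| = 36939 ≤ bound (satisfied).

Step 1: Compute V_q(n, t) = Σ_{j=0}^3 C(n, j) (q−1)^j.
  j = 0: C(15,0)·(3)^0 = 1·1 = 1.
  j = 1: C(15,1)·(3)^1 = 15·3 = 45.
  j = 2: C(15,2)·(3)^2 = 105·9 = 945.
  j = 3: C(15,3)·(3)^3 = 455·27 = 12285.
  V_q(n, t) = 1 + 45 + 945 + 12285 = 13276.
Step 2: q^n = 4^15 = 1073741824.
Step 3: Hamming bound ⌊q^n / V_q(n,t)⌋ = ⌊1073741824/13276⌋ = 80878.
Step 4: Compare |C| = 36939 to 80878: satisfied.
The claimed |C| lies below the Hamming bound.


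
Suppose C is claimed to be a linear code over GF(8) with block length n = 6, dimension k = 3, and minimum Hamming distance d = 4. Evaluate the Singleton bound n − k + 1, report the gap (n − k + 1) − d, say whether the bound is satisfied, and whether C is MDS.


Singleton RHS = n − k + 1 = 4, slack = 0, bound satisfied, MDS.

Singleton bound: d ≤ n − k + 1.
Here n = 6, k = 3, so n − k + 1 = 4.
Given d = 4, check d ≤ 4: YES.
Slack = (n − k + 1) − d = 0.
The code is MDS (slack = 0).
Description: the claimed parameters are [6, 3, 4]_8; such a code would be MDS (meets Singleton bound).


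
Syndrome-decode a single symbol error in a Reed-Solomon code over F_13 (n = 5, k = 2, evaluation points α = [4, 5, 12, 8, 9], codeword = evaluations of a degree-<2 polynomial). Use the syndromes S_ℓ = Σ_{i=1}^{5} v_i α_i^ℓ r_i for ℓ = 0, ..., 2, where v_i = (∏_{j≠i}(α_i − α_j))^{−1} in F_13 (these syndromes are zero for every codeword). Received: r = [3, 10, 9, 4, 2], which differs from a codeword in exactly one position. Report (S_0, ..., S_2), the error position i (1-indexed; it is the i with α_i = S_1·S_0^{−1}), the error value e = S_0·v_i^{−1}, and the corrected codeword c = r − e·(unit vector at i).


S = (1, 4, 3), error at position 1, error magnitude e = 4, c = [12, 10, 9, 4, 2].

Step 1: column multipliers v_i = (∏_{j≠i}(α_i − α_j))^{−1} mod 13.
  i = 1 (α = 4): (4−5)(4−12)(4−8)(4−9) = (−1)·(−8)·(−4)·(−5) = 160 ≡ 4, so v_1 = 4^{−1} = 10 (mod 13).
  i = 2 (α = 5): (5−4)(5−12)(5−8)(5−9) = 1·(−7)·(−3)·(−4) = −84 ≡ 7, so v_2 = 7^{−1} = 2 (mod 13).
  i = 3 (α = 12): (12−4)(12−5)(12−8)(12−9) = 8·7·4·3 = 672 ≡ 9, so v_3 = 9^{−1} = 3 (mod 13).
  i = 4 (α = 8): (8−4)(8−5)(8−12)(8−9) = 4·3·(−4)·(−1) = 48 ≡ 9, so v_4 = 9^{−1} = 3 (mod 13).
  i = 5 (α = 9): (9−4)(9−5)(9−12)(9−8) = 5·4·(−3)·1 = −60 ≡ 5, so v_5 = 5^{−1} = 8 (mod 13).
  v = [10, 2, 3, 3, 8].
Step 2: syndromes of r = [3, 10, 9, 4, 2] (all sums mod 13).
  S_0 = Σ v_i r_i = 10·3 + 2·10 + 3·9 + 3·4 + 8·2 = 105 ≡ 1.
  S_1 = Σ v_i α_i r_i = 10·4·3 + 2·5·10 + 3·12·9 + 3·8·4 + 8·9·2 = 784 ≡ 4.
  α_i^2 mod 13 = [3, 12, 1, 12, 3].
  S_2 = Σ v_i α_i^2 r_i = 10·3·3 + 2·12·10 + 3·1·9 + 3·12·4 + 8·3·2 = 549 ≡ 3.
  S = (1, 4, 3) ≠ 0, so r is not a codeword (an error is present).
Step 3: locate the error. For a single error e at position i, S_ℓ = v_i·e·α_i^ℓ, so α_err = S_1/S_0.
  S_0^{−1} = 1^{−1} = 1 (mod 13), so α_err = 4·1 = 4 ≡ 4 = α_1. Error position i = 1.
  Consistency check: S_2/S_1 = 3·10 = 30 ≡ 4 = α_err ✓ (single-error assumption holds).
Step 4: error magnitude e = S_0/v_1 = S_0·∏_{j≠1}(α_1 − α_j) = 1·4 = 4 ≡ 4 (mod 13).
Step 5: correct position 1: c_1 = r_1 − e = 3 − 4 ≡ 12 (mod 13). Hence c = [12, 10, 9, 4, 2].
  Check: interpolating c through the α_i gives m(x) = 7 + 11·x (degree < 2) with m(α_i) = c_i for every i, so c is indeed a codeword.


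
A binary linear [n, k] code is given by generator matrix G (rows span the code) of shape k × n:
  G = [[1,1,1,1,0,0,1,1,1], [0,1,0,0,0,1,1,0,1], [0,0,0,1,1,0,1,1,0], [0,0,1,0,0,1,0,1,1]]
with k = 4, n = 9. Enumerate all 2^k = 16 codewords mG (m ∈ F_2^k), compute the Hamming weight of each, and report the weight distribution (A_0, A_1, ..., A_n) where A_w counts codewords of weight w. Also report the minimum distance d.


Weight distribution: A_0 = 1, A_3 = 1, A_4 = 5, A_5 = 6, A_6 = 2, A_7 = 1. Minimum distance d = 3.

Enumerate all 2^4 = 16 messages m ∈ F_2^4.
For each, compute codeword c = mG in F_2^9, then tally its weight.
  m = 0000 → c = 000000000, weight = 0.
  m = 1000 → c = 111100111, weight = 7.
  m = 0100 → c = 010001101, weight = 4.
  m = 1100 → c = 101101010, weight = 5.
  m = 0010 → c = 000110110, weight = 4.
  m = 1010 → c = 111010001, weight = 5.
  m = 0110 → c = 010111011, weight = 6.
  m = 1110 → c = 101011100, weight = 5.
  m = 0001 → c = 001001011, weight = 4.
  m = 1001 → c = 110101100, weight = 5.
  m = 0101 → c = 011000110, weight = 4.
  m = 1101 → c = 100100001, weight = 3.
  m = 0011 → c = 001111101, weight = 6.
  m = 1011 → c = 110011010, weight = 5.
  m = 0111 → c = 011110000, weight = 4.
  m = 1111 → c = 100010111, weight = 5.
Tally weights:
  weight 0: 1 codewords.
  weight 3: 1 codewords.
  weight 4: 5 codewords.
  weight 5: 6 codewords.
  weight 6: 2 codewords.
  weight 7: 1 codewords.
Minimum distance d = smallest w > 0 with A_w > 0 = 3.
Sanity: Σ A_w = 16 = 2^4 = 16 ✓.


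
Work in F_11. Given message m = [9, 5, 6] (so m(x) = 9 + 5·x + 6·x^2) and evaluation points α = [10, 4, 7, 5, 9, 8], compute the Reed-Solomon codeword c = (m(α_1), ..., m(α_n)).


c = [10, 4, 8, 8, 1, 4]

Message polynomial: m(x) = 9 + 5·x + 6·x^2 (mod 11).
For each evaluation point α_i, compute m(α_i) mod 11:
  α_1 = 10: Horner steps 6 → 10 → 10, so m(10) = 10.
  α_2 = 4: Horner steps 6 → 7 → 4, so m(4) = 4.
  α_3 = 7: Horner steps 6 → 3 → 8, so m(7) = 8.
  α_4 = 5: Horner steps 6 → 2 → 8, so m(5) = 8.
  α_5 = 9: Horner steps 6 → 4 → 1, so m(9) = 1.
  α_6 = 8: Horner steps 6 → 9 → 4, so m(8) = 4.
Codeword c = [10, 4, 8, 8, 1, 4] ∈ F_11^6.


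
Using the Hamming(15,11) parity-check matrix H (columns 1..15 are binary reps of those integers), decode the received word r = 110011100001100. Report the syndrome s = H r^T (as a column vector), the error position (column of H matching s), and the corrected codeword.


s = (0, 1, 1, 0)^T, error position = 6, corrected codeword c = 110010100001100

Compute s = H r^T mod 2 one row at a time:
  s_1 = 0 + 0 + 0 + 0 + 1 + 1 + 0 + 0 = 2 ≡ 0 (mod 2).
  s_2 = 0 + 1 + 1 + 1 + 1 + 1 + 0 + 0 = 5 ≡ 1 (mod 2).
  s_3 = 1 + 0 + 1 + 1 + 0 + 0 + 0 + 0 = 3 ≡ 1 (mod 2).
  s_4 = 1 + 0 + 1 + 1 + 0 + 0 + 1 + 0 = 4 ≡ 0 (mod 2).
s = (0, 1, 1, 0)^T — this equals column 6 of H (binary 0110), so error is at position 6.
Correct: flip bit 6 of r = 110011100001100 to get c = 110010100001100.


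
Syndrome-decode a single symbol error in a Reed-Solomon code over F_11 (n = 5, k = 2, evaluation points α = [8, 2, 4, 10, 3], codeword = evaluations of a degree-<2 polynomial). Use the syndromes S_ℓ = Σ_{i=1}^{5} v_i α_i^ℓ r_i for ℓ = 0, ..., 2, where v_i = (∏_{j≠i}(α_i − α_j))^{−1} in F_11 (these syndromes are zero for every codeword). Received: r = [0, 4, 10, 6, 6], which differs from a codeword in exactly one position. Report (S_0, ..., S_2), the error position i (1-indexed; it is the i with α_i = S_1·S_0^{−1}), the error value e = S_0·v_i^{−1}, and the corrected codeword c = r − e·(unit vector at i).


S = (6, 7, 10), error at position 5, error magnitude e = 10, c = [0, 4, 10, 6, 7].

Step 1: column multipliers v_i = (∏_{j≠i}(α_i − α_j))^{−1} mod 11.
  i = 1 (α = 8): (8−2)(8−4)(8−10)(8−3) = 6·4·(−2)·5 = −240 ≡ 2, so v_1 = 2^{−1} = 6 (mod 11).
  i = 2 (α = 2): (2−8)(2−4)(2−10)(2−3) = (−6)·(−2)·(−8)·(−1) = 96 ≡ 8, so v_2 = 8^{−1} = 7 (mod 11).
  i = 3 (α = 4): (4−8)(4−2)(4−10)(4−3) = (−4)·2·(−6)·1 = 48 ≡ 4, so v_3 = 4^{−1} = 3 (mod 11).
  i = 4 (α = 10): (10−8)(10−2)(10−4)(10−3) = 2·8·6·7 = 672 ≡ 1, so v_4 = 1^{−1} = 1 (mod 11).
  i = 5 (α = 3): (3−8)(3−2)(3−4)(3−10) = (−5)·1·(−1)·(−7) = −35 ≡ 9, so v_5 = 9^{−1} = 5 (mod 11).
  v = [6, 7, 3, 1, 5].
Step 2: syndromes of r = [0, 4, 10, 6, 6] (all sums mod 11).
  S_0 = Σ v_i r_i = 6·0 + 7·4 + 3·10 + 1·6 + 5·6 = 94 ≡ 6.
  S_1 = Σ v_i α_i r_i = 6·8·0 + 7·2·4 + 3·4·10 + 1·10·6 + 5·3·6 = 326 ≡ 7.
  α_i^2 mod 11 = [9, 4, 5, 1, 9].
  S_2 = Σ v_i α_i^2 r_i = 6·9·0 + 7·4·4 + 3·5·10 + 1·1·6 + 5·9·6 = 538 ≡ 10.
  S = (6, 7, 10) ≠ 0, so r is not a codeword (an error is present).
Step 3: locate the error. For a single error e at position i, S_ℓ = v_i·e·α_i^ℓ, so α_err = S_1/S_0.
  S_0^{−1} = 6^{−1} = 2 (mod 11), so α_err = 7·2 = 14 ≡ 3 = α_5. Error position i = 5.
  Consistency check: S_2/S_1 = 10·8 = 80 ≡ 3 = α_err ✓ (single-error assumption holds).
Step 4: error magnitude e = S_0/v_5 = S_0·∏_{j≠5}(α_5 − α_j) = 6·9 = 54 ≡ 10 (mod 11).
Step 5: correct position 5: c_5 = r_5 − e = 6 − 10 ≡ 7 (mod 11). Hence c = [0, 4, 10, 6, 7].
  Check: interpolating c through the α_i gives m(x) = 9 + 3·x (degree < 2) with m(α_i) = c_i for every i, so c is indeed a codeword.


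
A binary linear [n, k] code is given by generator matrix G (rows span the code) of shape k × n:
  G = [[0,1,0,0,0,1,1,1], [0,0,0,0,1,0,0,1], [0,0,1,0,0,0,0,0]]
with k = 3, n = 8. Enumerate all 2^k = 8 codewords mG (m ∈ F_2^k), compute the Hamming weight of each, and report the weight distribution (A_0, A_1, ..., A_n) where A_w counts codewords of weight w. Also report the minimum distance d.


Weight distribution: A_0 = 1, A_1 = 1, A_2 = 1, A_3 = 1, A_4 = 2, A_5 = 2. Minimum distance d = 1.

Enumerate all 2^3 = 8 messages m ∈ F_2^3.
For each, compute codeword c = mG in F_2^8, then tally its weight.
  m = 000 → c = 00000000, weight = 0.
  m = 100 → c = 01000111, weight = 4.
  m = 010 → c = 00001001, weight = 2.
  m = 110 → c = 01001110, weight = 4.
  m = 001 → c = 00100000, weight = 1.
  m = 101 → c = 01100111, weight = 5.
  m = 011 → c = 00101001, weight = 3.
  m = 111 → c = 01101110, weight = 5.
Tally weights:
  weight 0: 1 codewords.
  weight 1: 1 codewords.
  weight 2: 1 codewords.
  weight 3: 1 codewords.
  weight 4: 2 codewords.
  weight 5: 2 codewords.
Minimum distance d = smallest w > 0 with A_w > 0 = 1.
Sanity: Σ A_w = 8 = 2^3 = 8 ✓.


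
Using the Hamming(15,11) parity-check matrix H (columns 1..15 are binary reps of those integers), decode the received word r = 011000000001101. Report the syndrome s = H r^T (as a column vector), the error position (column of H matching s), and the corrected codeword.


s = (1, 1, 1, 1)^T, error position = 15, corrected codeword c = 011000000001100

Compute s = H r^T mod 2 one row at a time:
  s_1 = 0 + 0 + 0 + 0 + 1 + 1 + 0 + 1 = 3 ≡ 1 (mod 2).
  s_2 = 0 + 0 + 0 + 0 + 1 + 1 + 0 + 1 = 3 ≡ 1 (mod 2).
  s_3 = 1 + 1 + 0 + 0 + 0 + 0 + 0 + 1 = 3 ≡ 1 (mod 2).
  s_4 = 0 + 1 + 0 + 0 + 0 + 0 + 1 + 1 = 3 ≡ 1 (mod 2).
s = (1, 1, 1, 1)^T — this equals column 15 of H (binary 1111), so error is at position 15.
Correct: flip bit 15 of r = 011000000001101 to get c = 011000000001100.


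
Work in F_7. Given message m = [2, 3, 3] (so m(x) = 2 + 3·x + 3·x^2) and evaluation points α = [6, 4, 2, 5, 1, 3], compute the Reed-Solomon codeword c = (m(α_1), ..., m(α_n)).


c = [2, 6, 6, 1, 1, 3]

Message polynomial: m(x) = 2 + 3·x + 3·x^2 (mod 7).
For each evaluation point α_i, compute m(α_i) mod 7:
  α_1 = 6: Horner steps 3 → 0 → 2, so m(6) = 2.
  α_2 = 4: Horner steps 3 → 1 → 6, so m(4) = 6.
  α_3 = 2: Horner steps 3 → 2 → 6, so m(2) = 6.
  α_4 = 5: Horner steps 3 → 4 → 1, so m(5) = 1.
  α_5 = 1: Horner steps 3 → 6 → 1, so m(1) = 1.
  α_6 = 3: Horner steps 3 → 5 → 3, so m(3) = 3.
Codeword c = [2, 6, 6, 1, 1, 3] ∈ F_7^6.


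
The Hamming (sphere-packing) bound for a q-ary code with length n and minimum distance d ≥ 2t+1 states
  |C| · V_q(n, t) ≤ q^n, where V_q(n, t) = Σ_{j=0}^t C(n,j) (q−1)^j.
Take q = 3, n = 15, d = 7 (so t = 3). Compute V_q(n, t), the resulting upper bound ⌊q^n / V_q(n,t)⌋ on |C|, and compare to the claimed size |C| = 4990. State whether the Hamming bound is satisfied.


V_q(n, t) = 4091, q^n = 14348907, Hamming bound = 3507, |C| = 4990 > bound (violated).

Step 1: Compute V_q(n, t) = Σ_{j=0}^3 C(n, j) (q−1)^j.
  j = 0: C(15,0)·(2)^0 = 1·1 = 1.
  j = 1: C(15,1)·(2)^1 = 15·2 = 30.
  j = 2: C(15,2)·(2)^2 = 105·4 = 420.
  j = 3: C(15,3)·(2)^3 = 455·8 = 3640.
  V_q(n, t) = 1 + 30 + 420 + 3640 = 4091.
Step 2: q^n = 3^15 = 14348907.
Step 3: Hamming bound ⌊q^n / V_q(n,t)⌋ = ⌊14348907/4091⌋ = 3507.
Step 4: Compare |C| = 4990 to 3507: violated.
The claimed |C| lies above the Hamming bound, so no 3-ary code of length 15 with d ≥ 7 can have 4990 codewords.
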